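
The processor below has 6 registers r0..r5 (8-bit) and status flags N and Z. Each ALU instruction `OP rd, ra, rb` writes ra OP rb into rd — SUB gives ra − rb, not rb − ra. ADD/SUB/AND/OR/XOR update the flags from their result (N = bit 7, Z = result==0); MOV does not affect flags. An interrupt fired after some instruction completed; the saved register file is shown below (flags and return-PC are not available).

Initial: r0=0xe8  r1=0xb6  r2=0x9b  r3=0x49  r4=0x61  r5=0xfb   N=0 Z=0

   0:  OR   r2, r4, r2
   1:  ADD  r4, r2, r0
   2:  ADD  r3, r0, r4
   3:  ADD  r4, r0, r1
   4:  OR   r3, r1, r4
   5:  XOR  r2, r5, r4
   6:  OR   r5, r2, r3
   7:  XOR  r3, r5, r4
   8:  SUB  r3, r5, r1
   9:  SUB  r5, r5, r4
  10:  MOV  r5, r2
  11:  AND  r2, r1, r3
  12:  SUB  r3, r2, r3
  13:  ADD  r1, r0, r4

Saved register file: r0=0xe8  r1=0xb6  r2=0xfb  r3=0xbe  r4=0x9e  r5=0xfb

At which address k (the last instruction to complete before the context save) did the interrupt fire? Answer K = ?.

K = 4

after  0: r0=0xe8 r1=0xb6 r2=0xfb r3=0x49 r4=0x61 r5=0xfb  N=1 Z=0
after  1: r0=0xe8 r1=0xb6 r2=0xfb r3=0x49 r4=0xe3 r5=0xfb  N=1 Z=0
after  2: r0=0xe8 r1=0xb6 r2=0xfb r3=0xcb r4=0xe3 r5=0xfb  N=1 Z=0
after  3: r0=0xe8 r1=0xb6 r2=0xfb r3=0xcb r4=0x9e r5=0xfb  N=1 Z=0
after  4: r0=0xe8 r1=0xb6 r2=0xfb r3=0xbe r4=0x9e r5=0xfb  N=1 Z=0
-- IRQ taken; context saved, return-PC = 5 --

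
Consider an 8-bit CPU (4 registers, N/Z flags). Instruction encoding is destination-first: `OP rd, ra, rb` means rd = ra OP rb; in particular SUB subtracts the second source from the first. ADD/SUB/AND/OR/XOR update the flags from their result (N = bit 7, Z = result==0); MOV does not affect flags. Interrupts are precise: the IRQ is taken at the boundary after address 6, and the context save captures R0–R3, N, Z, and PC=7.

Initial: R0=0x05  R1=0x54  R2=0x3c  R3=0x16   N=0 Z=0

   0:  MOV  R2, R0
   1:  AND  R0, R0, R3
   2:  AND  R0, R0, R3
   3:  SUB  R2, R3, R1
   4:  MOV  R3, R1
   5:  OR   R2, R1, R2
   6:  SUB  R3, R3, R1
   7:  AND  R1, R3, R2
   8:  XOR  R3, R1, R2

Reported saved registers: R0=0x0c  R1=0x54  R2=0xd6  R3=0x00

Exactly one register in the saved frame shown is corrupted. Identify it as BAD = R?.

after  0: R0=0x05 R1=0x54 R2=0x05 R3=0x16  N=0 Z=0
after  1: R0=0x04 R1=0x54 R2=0x05 R3=0x16  N=0 Z=0
after  2: R0=0x04 R1=0x54 R2=0x05 R3=0x16  N=0 Z=0
after  3: R0=0x04 R1=0x54 R2=0xc2 R3=0x16  N=1 Z=0
after  4: R0=0x04 R1=0x54 R2=0xc2 R3=0x54  N=1 Z=0
after  5: R0=0x04 R1=0x54 R2=0xd6 R3=0x54  N=1 Z=0
after  6: R0=0x04 R1=0x54 R2=0xd6 R3=0x00  N=0 Z=1
-- IRQ taken; context saved, return-PC = 7 --
mismatch: R0: reported 0x0c vs actual 0x04

BAD = R0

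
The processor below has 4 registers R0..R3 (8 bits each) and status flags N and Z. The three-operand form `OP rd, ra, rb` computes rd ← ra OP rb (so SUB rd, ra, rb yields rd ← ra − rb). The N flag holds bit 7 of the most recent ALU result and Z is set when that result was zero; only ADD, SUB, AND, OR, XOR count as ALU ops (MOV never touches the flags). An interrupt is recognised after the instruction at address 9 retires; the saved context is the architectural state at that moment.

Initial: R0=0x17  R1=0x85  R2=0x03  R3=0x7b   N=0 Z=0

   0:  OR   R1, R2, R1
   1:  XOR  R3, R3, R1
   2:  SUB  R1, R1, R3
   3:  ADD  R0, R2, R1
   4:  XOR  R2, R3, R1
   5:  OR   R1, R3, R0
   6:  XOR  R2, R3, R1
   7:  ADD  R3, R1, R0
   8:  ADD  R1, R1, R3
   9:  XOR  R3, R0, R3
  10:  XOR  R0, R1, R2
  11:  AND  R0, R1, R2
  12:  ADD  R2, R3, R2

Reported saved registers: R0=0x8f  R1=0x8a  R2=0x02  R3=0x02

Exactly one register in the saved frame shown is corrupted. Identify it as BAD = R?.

BAD = R0

after  0: R0=0x17 R1=0x87 R2=0x03 R3=0x7b  N=1 Z=0
after  1: R0=0x17 R1=0x87 R2=0x03 R3=0xfc  N=1 Z=0
after  2: R0=0x17 R1=0x8b R2=0x03 R3=0xfc  N=1 Z=0
after  3: R0=0x8e R1=0x8b R2=0x03 R3=0xfc  N=1 Z=0
after  4: R0=0x8e R1=0x8b R2=0x77 R3=0xfc  N=0 Z=0
after  5: R0=0x8e R1=0xfe R2=0x77 R3=0xfc  N=1 Z=0
after  6: R0=0x8e R1=0xfe R2=0x02 R3=0xfc  N=0 Z=0
after  7: R0=0x8e R1=0xfe R2=0x02 R3=0x8c  N=1 Z=0
after  8: R0=0x8e R1=0x8a R2=0x02 R3=0x8c  N=1 Z=0
after  9: R0=0x8e R1=0x8a R2=0x02 R3=0x02  N=0 Z=0
-- IRQ taken; context saved, return-PC = 10 --
mismatch: R0: reported 0x8f vs actual 0x8e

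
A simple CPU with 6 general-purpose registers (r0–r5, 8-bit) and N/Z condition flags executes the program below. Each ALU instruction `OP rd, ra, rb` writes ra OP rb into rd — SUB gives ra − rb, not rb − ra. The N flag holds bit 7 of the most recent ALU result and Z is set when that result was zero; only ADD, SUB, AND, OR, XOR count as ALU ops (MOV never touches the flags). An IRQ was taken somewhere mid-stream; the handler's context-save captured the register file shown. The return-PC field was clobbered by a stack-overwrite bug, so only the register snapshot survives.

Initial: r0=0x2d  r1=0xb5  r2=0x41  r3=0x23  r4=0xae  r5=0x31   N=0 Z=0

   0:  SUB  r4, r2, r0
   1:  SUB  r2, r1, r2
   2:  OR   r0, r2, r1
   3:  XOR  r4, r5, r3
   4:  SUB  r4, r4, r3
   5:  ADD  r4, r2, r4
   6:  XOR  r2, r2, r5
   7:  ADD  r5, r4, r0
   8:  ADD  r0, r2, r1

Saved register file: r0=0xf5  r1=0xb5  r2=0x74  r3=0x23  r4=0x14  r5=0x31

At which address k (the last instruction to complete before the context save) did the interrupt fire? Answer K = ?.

after  0: r0=0x2d r1=0xb5 r2=0x41 r3=0x23 r4=0x14 r5=0x31  N=0 Z=0
after  1: r0=0x2d r1=0xb5 r2=0x74 r3=0x23 r4=0x14 r5=0x31  N=0 Z=0
after  2: r0=0xf5 r1=0xb5 r2=0x74 r3=0x23 r4=0x14 r5=0x31  N=1 Z=0
-- IRQ taken; context saved, return-PC = 3 --

K = 2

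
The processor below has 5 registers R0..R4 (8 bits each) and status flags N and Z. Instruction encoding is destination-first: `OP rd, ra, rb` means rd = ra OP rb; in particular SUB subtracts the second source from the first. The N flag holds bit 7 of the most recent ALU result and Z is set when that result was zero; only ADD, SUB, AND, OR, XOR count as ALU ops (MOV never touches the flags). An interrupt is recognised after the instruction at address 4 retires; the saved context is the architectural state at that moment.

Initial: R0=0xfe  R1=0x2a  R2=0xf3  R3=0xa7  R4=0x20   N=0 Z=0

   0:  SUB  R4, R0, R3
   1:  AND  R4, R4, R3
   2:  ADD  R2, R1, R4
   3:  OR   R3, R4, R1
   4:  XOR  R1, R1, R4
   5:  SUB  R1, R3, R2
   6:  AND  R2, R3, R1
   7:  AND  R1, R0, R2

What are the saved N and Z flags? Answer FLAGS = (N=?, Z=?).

after  0: R0=0xfe R1=0x2a R2=0xf3 R3=0xa7 R4=0x57  N=0 Z=0
after  1: R0=0xfe R1=0x2a R2=0xf3 R3=0xa7 R4=0x07  N=0 Z=0
after  2: R0=0xfe R1=0x2a R2=0x31 R3=0xa7 R4=0x07  N=0 Z=0
after  3: R0=0xfe R1=0x2a R2=0x31 R3=0x2f R4=0x07  N=0 Z=0
after  4: R0=0xfe R1=0x2d R2=0x31 R3=0x2f R4=0x07  N=0 Z=0
-- IRQ taken; context saved, return-PC = 5 --

FLAGS = (N=0, Z=0)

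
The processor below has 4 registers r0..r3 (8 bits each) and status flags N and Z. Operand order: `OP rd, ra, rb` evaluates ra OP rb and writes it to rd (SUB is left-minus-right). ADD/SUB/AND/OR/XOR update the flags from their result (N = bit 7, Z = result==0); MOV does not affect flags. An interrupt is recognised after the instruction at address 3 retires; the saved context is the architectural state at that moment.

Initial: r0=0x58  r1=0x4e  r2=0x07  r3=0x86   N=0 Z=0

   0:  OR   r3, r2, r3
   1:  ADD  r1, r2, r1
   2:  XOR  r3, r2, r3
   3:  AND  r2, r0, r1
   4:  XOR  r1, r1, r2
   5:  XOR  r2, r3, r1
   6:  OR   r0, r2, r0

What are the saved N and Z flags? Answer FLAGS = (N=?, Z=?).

after  0: r0=0x58 r1=0x4e r2=0x07 r3=0x87  N=1 Z=0
after  1: r0=0x58 r1=0x55 r2=0x07 r3=0x87  N=0 Z=0
after  2: r0=0x58 r1=0x55 r2=0x07 r3=0x80  N=1 Z=0
after  3: r0=0x58 r1=0x55 r2=0x50 r3=0x80  N=0 Z=0
-- IRQ taken; context saved, return-PC = 4 --

FLAGS = (N=0, Z=0)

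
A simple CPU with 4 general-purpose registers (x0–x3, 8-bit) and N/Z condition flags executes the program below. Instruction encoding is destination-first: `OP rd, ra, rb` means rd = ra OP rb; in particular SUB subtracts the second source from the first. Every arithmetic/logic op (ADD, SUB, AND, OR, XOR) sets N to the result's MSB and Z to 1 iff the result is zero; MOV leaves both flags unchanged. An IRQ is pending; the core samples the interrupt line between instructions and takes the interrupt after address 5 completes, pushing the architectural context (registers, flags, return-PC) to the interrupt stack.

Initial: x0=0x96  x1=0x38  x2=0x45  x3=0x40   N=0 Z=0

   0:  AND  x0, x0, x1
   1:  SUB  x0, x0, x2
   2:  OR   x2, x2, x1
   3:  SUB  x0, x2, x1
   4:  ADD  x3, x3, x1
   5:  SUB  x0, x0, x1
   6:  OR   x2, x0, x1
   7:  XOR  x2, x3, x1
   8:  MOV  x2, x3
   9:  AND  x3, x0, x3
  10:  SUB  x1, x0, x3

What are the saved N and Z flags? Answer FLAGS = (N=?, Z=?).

FLAGS = (N=0, Z=0)

after  0: x0=0x10 x1=0x38 x2=0x45 x3=0x40  N=0 Z=0
after  1: x0=0xcb x1=0x38 x2=0x45 x3=0x40  N=1 Z=0
after  2: x0=0xcb x1=0x38 x2=0x7d x3=0x40  N=0 Z=0
after  3: x0=0x45 x1=0x38 x2=0x7d x3=0x40  N=0 Z=0
after  4: x0=0x45 x1=0x38 x2=0x7d x3=0x78  N=0 Z=0
after  5: x0=0x0d x1=0x38 x2=0x7d x3=0x78  N=0 Z=0
-- IRQ taken; context saved, return-PC = 6 --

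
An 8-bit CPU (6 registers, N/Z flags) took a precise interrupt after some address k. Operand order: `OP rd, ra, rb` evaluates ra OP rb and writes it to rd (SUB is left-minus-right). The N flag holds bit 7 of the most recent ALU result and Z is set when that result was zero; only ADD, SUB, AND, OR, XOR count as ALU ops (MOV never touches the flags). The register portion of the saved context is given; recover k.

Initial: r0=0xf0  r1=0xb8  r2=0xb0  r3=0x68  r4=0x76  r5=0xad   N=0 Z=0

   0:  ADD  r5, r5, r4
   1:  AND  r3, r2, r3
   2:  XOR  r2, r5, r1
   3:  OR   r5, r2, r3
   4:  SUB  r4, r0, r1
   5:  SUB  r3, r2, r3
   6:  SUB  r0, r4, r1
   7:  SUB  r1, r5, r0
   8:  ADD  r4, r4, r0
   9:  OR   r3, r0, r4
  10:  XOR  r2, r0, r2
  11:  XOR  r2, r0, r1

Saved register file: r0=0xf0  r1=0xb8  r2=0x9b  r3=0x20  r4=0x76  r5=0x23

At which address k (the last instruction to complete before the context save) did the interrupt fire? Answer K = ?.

K = 2

after  0: r0=0xf0 r1=0xb8 r2=0xb0 r3=0x68 r4=0x76 r5=0x23  N=0 Z=0
after  1: r0=0xf0 r1=0xb8 r2=0xb0 r3=0x20 r4=0x76 r5=0x23  N=0 Z=0
after  2: r0=0xf0 r1=0xb8 r2=0x9b r3=0x20 r4=0x76 r5=0x23  N=1 Z=0
-- IRQ taken; context saved, return-PC = 3 --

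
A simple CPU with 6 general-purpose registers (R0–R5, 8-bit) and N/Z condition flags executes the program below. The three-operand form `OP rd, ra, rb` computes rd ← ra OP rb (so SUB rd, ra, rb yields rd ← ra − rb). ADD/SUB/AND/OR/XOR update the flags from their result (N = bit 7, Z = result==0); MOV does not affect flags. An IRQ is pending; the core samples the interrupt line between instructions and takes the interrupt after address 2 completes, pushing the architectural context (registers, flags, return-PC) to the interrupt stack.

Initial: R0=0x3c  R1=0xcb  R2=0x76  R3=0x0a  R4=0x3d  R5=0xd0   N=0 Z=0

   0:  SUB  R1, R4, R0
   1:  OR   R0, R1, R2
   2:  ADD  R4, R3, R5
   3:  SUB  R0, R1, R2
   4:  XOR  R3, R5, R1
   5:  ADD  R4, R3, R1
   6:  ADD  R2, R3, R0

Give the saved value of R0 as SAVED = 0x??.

after  0: R0=0x3c R1=0x01 R2=0x76 R3=0x0a R4=0x3d R5=0xd0  N=0 Z=0
after  1: R0=0x77 R1=0x01 R2=0x76 R3=0x0a R4=0x3d R5=0xd0  N=0 Z=0
after  2: R0=0x77 R1=0x01 R2=0x76 R3=0x0a R4=0xda R5=0xd0  N=1 Z=0
-- IRQ taken; context saved, return-PC = 3 --

SAVED = 0x77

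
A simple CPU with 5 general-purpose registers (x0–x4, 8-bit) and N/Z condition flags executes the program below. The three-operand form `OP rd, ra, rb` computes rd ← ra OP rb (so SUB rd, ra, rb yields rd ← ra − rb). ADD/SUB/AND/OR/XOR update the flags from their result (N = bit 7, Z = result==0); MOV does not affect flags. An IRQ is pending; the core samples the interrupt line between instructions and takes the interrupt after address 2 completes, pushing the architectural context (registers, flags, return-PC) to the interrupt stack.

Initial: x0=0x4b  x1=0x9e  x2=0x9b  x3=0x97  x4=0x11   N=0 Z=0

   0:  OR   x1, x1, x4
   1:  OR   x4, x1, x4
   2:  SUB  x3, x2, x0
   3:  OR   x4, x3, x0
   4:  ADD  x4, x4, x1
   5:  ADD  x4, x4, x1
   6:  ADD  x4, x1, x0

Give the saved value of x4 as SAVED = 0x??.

SAVED = 0x9f

after  0: x0=0x4b x1=0x9f x2=0x9b x3=0x97 x4=0x11  N=1 Z=0
after  1: x0=0x4b x1=0x9f x2=0x9b x3=0x97 x4=0x9f  N=1 Z=0
after  2: x0=0x4b x1=0x9f x2=0x9b x3=0x50 x4=0x9f  N=0 Z=0
-- IRQ taken; context saved, return-PC = 3 --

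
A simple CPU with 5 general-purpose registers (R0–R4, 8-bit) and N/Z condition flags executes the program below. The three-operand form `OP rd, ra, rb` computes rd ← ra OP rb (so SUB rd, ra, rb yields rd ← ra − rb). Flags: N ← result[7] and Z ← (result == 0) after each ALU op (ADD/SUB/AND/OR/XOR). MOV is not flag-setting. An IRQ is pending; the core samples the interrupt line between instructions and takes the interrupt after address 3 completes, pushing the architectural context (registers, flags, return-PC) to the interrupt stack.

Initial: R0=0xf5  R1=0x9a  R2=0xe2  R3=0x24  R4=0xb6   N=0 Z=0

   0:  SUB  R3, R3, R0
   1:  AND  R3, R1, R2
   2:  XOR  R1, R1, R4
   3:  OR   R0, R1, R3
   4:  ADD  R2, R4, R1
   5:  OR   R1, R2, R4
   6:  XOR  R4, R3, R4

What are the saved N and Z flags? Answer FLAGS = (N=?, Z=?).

FLAGS = (N=1, Z=0)

after  0: R0=0xf5 R1=0x9a R2=0xe2 R3=0x2f R4=0xb6  N=0 Z=0
after  1: R0=0xf5 R1=0x9a R2=0xe2 R3=0x82 R4=0xb6  N=1 Z=0
after  2: R0=0xf5 R1=0x2c R2=0xe2 R3=0x82 R4=0xb6  N=0 Z=0
after  3: R0=0xae R1=0x2c R2=0xe2 R3=0x82 R4=0xb6  N=1 Z=0
-- IRQ taken; context saved, return-PC = 4 --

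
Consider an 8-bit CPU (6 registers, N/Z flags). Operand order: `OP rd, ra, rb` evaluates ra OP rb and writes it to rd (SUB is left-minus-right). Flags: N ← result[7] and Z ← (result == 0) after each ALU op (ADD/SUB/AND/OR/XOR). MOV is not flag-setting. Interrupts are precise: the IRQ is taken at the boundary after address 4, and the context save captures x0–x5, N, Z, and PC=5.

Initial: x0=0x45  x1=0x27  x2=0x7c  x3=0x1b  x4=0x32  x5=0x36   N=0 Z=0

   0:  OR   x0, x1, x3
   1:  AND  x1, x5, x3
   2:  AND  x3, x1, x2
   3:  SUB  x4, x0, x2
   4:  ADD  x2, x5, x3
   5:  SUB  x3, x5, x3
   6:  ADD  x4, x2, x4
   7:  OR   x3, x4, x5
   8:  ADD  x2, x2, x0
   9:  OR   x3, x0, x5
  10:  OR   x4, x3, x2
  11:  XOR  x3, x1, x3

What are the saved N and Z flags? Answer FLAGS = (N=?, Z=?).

FLAGS = (N=0, Z=0)

after  0: x0=0x3f x1=0x27 x2=0x7c x3=0x1b x4=0x32 x5=0x36  N=0 Z=0
after  1: x0=0x3f x1=0x12 x2=0x7c x3=0x1b x4=0x32 x5=0x36  N=0 Z=0
after  2: x0=0x3f x1=0x12 x2=0x7c x3=0x10 x4=0x32 x5=0x36  N=0 Z=0
after  3: x0=0x3f x1=0x12 x2=0x7c x3=0x10 x4=0xc3 x5=0x36  N=1 Z=0
after  4: x0=0x3f x1=0x12 x2=0x46 x3=0x10 x4=0xc3 x5=0x36  N=0 Z=0
-- IRQ taken; context saved, return-PC = 5 --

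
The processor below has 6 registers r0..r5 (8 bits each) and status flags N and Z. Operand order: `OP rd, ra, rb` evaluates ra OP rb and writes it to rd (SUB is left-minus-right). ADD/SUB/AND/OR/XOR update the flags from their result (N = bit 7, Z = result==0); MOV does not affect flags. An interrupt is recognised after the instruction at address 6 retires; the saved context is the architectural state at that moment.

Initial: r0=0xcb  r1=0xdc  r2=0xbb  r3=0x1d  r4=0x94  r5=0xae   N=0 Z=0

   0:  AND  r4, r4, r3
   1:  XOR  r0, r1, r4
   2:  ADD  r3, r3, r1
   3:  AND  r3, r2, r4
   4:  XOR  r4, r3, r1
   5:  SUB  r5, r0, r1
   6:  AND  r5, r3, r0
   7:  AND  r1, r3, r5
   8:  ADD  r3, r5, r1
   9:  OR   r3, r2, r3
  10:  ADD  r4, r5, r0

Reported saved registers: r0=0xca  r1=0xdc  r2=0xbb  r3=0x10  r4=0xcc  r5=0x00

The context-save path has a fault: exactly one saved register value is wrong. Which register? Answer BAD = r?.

BAD = r0

after  0: r0=0xcb r1=0xdc r2=0xbb r3=0x1d r4=0x14 r5=0xae  N=0 Z=0
after  1: r0=0xc8 r1=0xdc r2=0xbb r3=0x1d r4=0x14 r5=0xae  N=1 Z=0
after  2: r0=0xc8 r1=0xdc r2=0xbb r3=0xf9 r4=0x14 r5=0xae  N=1 Z=0
after  3: r0=0xc8 r1=0xdc r2=0xbb r3=0x10 r4=0x14 r5=0xae  N=0 Z=0
after  4: r0=0xc8 r1=0xdc r2=0xbb r3=0x10 r4=0xcc r5=0xae  N=1 Z=0
after  5: r0=0xc8 r1=0xdc r2=0xbb r3=0x10 r4=0xcc r5=0xec  N=1 Z=0
after  6: r0=0xc8 r1=0xdc r2=0xbb r3=0x10 r4=0xcc r5=0x00  N=0 Z=1
-- IRQ taken; context saved, return-PC = 7 --
mismatch: r0: reported 0xca vs actual 0xc8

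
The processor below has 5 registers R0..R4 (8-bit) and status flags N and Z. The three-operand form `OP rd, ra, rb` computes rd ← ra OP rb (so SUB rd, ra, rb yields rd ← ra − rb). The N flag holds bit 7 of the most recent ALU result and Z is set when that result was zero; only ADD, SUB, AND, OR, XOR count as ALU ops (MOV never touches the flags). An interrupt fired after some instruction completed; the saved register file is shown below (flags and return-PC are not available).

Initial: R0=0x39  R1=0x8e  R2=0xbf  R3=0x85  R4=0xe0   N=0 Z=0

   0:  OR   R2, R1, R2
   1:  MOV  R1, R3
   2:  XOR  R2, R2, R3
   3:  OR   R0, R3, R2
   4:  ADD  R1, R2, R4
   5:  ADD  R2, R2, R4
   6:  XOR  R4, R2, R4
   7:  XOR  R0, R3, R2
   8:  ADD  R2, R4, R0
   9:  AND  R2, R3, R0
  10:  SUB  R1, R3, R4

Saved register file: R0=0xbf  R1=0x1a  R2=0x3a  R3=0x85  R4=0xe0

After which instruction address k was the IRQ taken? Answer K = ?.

K = 4

after  0: R0=0x39 R1=0x8e R2=0xbf R3=0x85 R4=0xe0  N=1 Z=0
after  1: R0=0x39 R1=0x85 R2=0xbf R3=0x85 R4=0xe0  N=1 Z=0
after  2: R0=0x39 R1=0x85 R2=0x3a R3=0x85 R4=0xe0  N=0 Z=0
after  3: R0=0xbf R1=0x85 R2=0x3a R3=0x85 R4=0xe0  N=1 Z=0
after  4: R0=0xbf R1=0x1a R2=0x3a R3=0x85 R4=0xe0  N=0 Z=0
-- IRQ taken; context saved, return-PC = 5 --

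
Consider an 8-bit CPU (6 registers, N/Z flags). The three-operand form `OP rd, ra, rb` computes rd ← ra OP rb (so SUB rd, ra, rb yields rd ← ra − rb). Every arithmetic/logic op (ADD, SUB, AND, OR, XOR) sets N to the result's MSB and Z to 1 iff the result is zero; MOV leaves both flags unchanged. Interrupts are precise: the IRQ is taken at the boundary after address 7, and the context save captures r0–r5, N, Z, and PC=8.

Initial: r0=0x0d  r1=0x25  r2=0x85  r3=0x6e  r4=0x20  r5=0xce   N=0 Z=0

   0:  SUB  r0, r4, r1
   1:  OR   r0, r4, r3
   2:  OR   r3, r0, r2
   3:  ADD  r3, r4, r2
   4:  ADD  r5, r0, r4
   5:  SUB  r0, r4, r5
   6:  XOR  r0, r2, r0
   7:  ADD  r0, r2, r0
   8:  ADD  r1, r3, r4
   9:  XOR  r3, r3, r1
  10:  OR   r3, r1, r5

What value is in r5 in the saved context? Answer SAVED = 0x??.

after  0: r0=0xfb r1=0x25 r2=0x85 r3=0x6e r4=0x20 r5=0xce  N=1 Z=0
after  1: r0=0x6e r1=0x25 r2=0x85 r3=0x6e r4=0x20 r5=0xce  N=0 Z=0
after  2: r0=0x6e r1=0x25 r2=0x85 r3=0xef r4=0x20 r5=0xce  N=1 Z=0
after  3: r0=0x6e r1=0x25 r2=0x85 r3=0xa5 r4=0x20 r5=0xce  N=1 Z=0
after  4: r0=0x6e r1=0x25 r2=0x85 r3=0xa5 r4=0x20 r5=0x8e  N=1 Z=0
after  5: r0=0x92 r1=0x25 r2=0x85 r3=0xa5 r4=0x20 r5=0x8e  N=1 Z=0
after  6: r0=0x17 r1=0x25 r2=0x85 r3=0xa5 r4=0x20 r5=0x8e  N=0 Z=0
after  7: r0=0x9c r1=0x25 r2=0x85 r3=0xa5 r4=0x20 r5=0x8e  N=1 Z=0
-- IRQ taken; context saved, return-PC = 8 --

SAVED = 0x8e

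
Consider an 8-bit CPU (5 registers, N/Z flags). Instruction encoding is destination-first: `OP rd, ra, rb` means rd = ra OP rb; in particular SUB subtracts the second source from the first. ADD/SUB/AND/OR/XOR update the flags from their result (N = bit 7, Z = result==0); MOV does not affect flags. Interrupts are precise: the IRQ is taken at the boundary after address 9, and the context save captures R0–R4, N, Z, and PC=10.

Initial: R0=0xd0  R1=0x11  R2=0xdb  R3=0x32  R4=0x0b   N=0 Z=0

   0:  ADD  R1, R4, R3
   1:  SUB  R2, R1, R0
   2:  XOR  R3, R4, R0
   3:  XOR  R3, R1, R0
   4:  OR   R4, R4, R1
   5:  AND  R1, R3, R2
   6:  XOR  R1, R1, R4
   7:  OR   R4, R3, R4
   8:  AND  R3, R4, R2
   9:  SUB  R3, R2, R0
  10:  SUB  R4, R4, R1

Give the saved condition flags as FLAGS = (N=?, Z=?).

after  0: R0=0xd0 R1=0x3d R2=0xdb R3=0x32 R4=0x0b  N=0 Z=0
after  1: R0=0xd0 R1=0x3d R2=0x6d R3=0x32 R4=0x0b  N=0 Z=0
after  2: R0=0xd0 R1=0x3d R2=0x6d R3=0xdb R4=0x0b  N=1 Z=0
after  3: R0=0xd0 R1=0x3d R2=0x6d R3=0xed R4=0x0b  N=1 Z=0
after  4: R0=0xd0 R1=0x3d R2=0x6d R3=0xed R4=0x3f  N=0 Z=0
after  5: R0=0xd0 R1=0x6d R2=0x6d R3=0xed R4=0x3f  N=0 Z=0
after  6: R0=0xd0 R1=0x52 R2=0x6d R3=0xed R4=0x3f  N=0 Z=0
after  7: R0=0xd0 R1=0x52 R2=0x6d R3=0xed R4=0xff  N=1 Z=0
after  8: R0=0xd0 R1=0x52 R2=0x6d R3=0x6d R4=0xff  N=0 Z=0
after  9: R0=0xd0 R1=0x52 R2=0x6d R3=0x9d R4=0xff  N=1 Z=0
-- IRQ taken; context saved, return-PC = 10 --

FLAGS = (N=1, Z=0)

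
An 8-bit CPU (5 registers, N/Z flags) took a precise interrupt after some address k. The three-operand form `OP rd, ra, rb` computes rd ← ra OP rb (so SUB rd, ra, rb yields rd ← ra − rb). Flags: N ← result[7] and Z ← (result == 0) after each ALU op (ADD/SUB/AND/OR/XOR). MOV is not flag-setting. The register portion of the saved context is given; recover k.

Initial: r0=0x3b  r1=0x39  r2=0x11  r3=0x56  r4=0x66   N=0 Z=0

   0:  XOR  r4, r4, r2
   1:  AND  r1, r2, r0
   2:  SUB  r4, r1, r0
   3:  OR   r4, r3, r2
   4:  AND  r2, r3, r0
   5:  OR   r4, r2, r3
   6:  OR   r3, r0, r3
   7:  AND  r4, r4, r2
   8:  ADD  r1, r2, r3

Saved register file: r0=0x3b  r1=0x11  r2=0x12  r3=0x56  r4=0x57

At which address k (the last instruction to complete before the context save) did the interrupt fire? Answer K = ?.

K = 4

after  0: r0=0x3b r1=0x39 r2=0x11 r3=0x56 r4=0x77  N=0 Z=0
after  1: r0=0x3b r1=0x11 r2=0x11 r3=0x56 r4=0x77  N=0 Z=0
after  2: r0=0x3b r1=0x11 r2=0x11 r3=0x56 r4=0xd6  N=1 Z=0
after  3: r0=0x3b r1=0x11 r2=0x11 r3=0x56 r4=0x57  N=0 Z=0
after  4: r0=0x3b r1=0x11 r2=0x12 r3=0x56 r4=0x57  N=0 Z=0
-- IRQ taken; context saved, return-PC = 5 --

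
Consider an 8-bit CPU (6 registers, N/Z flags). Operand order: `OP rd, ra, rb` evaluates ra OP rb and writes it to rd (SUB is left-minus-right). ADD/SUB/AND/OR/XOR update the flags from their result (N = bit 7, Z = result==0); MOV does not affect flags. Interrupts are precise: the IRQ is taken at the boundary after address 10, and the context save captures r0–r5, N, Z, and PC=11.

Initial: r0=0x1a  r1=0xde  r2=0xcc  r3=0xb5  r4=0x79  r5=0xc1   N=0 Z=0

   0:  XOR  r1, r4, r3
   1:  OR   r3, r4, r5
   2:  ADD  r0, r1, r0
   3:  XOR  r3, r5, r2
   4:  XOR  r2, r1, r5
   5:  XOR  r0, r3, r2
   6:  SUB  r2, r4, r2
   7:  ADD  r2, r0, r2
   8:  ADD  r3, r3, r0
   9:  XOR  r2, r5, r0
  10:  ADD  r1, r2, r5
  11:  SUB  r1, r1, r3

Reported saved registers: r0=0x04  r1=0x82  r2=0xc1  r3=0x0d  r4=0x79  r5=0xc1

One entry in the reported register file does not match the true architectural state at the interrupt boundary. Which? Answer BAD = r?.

after  0: r0=0x1a r1=0xcc r2=0xcc r3=0xb5 r4=0x79 r5=0xc1  N=1 Z=0
after  1: r0=0x1a r1=0xcc r2=0xcc r3=0xf9 r4=0x79 r5=0xc1  N=1 Z=0
after  2: r0=0xe6 r1=0xcc r2=0xcc r3=0xf9 r4=0x79 r5=0xc1  N=1 Z=0
after  3: r0=0xe6 r1=0xcc r2=0xcc r3=0x0d r4=0x79 r5=0xc1  N=0 Z=0
after  4: r0=0xe6 r1=0xcc r2=0x0d r3=0x0d r4=0x79 r5=0xc1  N=0 Z=0
after  5: r0=0x00 r1=0xcc r2=0x0d r3=0x0d r4=0x79 r5=0xc1  N=0 Z=1
after  6: r0=0x00 r1=0xcc r2=0x6c r3=0x0d r4=0x79 r5=0xc1  N=0 Z=0
after  7: r0=0x00 r1=0xcc r2=0x6c r3=0x0d r4=0x79 r5=0xc1  N=0 Z=0
after  8: r0=0x00 r1=0xcc r2=0x6c r3=0x0d r4=0x79 r5=0xc1  N=0 Z=0
after  9: r0=0x00 r1=0xcc r2=0xc1 r3=0x0d r4=0x79 r5=0xc1  N=1 Z=0
after 10: r0=0x00 r1=0x82 r2=0xc1 r3=0x0d r4=0x79 r5=0xc1  N=1 Z=0
-- IRQ taken; context saved, return-PC = 11 --
mismatch: r0: reported 0x04 vs actual 0x00

BAD = r0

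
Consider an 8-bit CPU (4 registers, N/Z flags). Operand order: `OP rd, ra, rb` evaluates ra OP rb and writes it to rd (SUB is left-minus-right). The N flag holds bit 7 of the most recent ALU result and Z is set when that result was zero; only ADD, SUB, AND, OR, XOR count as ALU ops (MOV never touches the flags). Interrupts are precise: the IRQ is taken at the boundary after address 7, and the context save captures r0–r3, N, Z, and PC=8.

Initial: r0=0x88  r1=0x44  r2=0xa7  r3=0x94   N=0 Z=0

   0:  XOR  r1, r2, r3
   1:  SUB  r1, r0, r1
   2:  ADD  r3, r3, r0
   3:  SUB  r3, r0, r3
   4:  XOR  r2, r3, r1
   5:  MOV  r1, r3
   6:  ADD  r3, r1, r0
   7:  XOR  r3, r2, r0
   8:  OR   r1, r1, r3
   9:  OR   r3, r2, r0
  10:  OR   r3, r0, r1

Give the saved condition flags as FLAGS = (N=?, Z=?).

FLAGS = (N=1, Z=0)

after  0: r0=0x88 r1=0x33 r2=0xa7 r3=0x94  N=0 Z=0
after  1: r0=0x88 r1=0x55 r2=0xa7 r3=0x94  N=0 Z=0
after  2: r0=0x88 r1=0x55 r2=0xa7 r3=0x1c  N=0 Z=0
after  3: r0=0x88 r1=0x55 r2=0xa7 r3=0x6c  N=0 Z=0
after  4: r0=0x88 r1=0x55 r2=0x39 r3=0x6c  N=0 Z=0
after  5: r0=0x88 r1=0x6c r2=0x39 r3=0x6c  N=0 Z=0
after  6: r0=0x88 r1=0x6c r2=0x39 r3=0xf4  N=1 Z=0
after  7: r0=0x88 r1=0x6c r2=0x39 r3=0xb1  N=1 Z=0
-- IRQ taken; context saved, return-PC = 8 --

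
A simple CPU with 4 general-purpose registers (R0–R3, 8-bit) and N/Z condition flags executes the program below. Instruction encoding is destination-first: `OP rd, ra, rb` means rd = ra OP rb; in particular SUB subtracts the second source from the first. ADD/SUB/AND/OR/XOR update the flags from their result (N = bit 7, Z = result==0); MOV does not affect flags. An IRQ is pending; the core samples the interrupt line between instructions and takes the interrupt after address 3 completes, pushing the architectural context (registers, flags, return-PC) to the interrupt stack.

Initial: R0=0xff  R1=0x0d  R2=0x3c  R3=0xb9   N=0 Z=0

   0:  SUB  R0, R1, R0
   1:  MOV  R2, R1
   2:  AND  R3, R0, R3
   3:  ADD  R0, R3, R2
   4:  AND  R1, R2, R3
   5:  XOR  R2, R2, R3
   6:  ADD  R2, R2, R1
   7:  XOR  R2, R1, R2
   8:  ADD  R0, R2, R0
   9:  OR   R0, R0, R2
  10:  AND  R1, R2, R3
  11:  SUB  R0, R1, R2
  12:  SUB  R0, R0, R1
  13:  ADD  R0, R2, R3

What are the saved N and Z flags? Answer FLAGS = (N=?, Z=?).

FLAGS = (N=0, Z=0)

after  0: R0=0x0e R1=0x0d R2=0x3c R3=0xb9  N=0 Z=0
after  1: R0=0x0e R1=0x0d R2=0x0d R3=0xb9  N=0 Z=0
after  2: R0=0x0e R1=0x0d R2=0x0d R3=0x08  N=0 Z=0
after  3: R0=0x15 R1=0x0d R2=0x0d R3=0x08  N=0 Z=0
-- IRQ taken; context saved, return-PC = 4 --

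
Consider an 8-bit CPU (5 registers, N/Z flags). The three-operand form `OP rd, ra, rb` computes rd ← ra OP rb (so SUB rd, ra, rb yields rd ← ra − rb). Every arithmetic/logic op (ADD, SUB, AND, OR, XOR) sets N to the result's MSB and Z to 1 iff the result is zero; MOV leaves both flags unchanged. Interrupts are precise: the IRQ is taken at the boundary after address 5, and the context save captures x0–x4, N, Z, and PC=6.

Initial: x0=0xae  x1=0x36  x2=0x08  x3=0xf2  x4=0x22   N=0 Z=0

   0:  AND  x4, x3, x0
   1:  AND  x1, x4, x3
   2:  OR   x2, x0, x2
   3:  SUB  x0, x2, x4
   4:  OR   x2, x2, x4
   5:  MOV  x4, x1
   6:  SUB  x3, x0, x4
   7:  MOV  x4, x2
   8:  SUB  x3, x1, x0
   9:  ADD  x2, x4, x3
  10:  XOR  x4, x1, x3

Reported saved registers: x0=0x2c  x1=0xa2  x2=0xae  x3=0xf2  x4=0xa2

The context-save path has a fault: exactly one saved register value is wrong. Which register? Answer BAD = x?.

after  0: x0=0xae x1=0x36 x2=0x08 x3=0xf2 x4=0xa2  N=1 Z=0
after  1: x0=0xae x1=0xa2 x2=0x08 x3=0xf2 x4=0xa2  N=1 Z=0
after  2: x0=0xae x1=0xa2 x2=0xae x3=0xf2 x4=0xa2  N=1 Z=0
after  3: x0=0x0c x1=0xa2 x2=0xae x3=0xf2 x4=0xa2  N=0 Z=0
after  4: x0=0x0c x1=0xa2 x2=0xae x3=0xf2 x4=0xa2  N=1 Z=0
after  5: x0=0x0c x1=0xa2 x2=0xae x3=0xf2 x4=0xa2  N=1 Z=0
-- IRQ taken; context saved, return-PC = 6 --
mismatch: x0: reported 0x2c vs actual 0x0c

BAD = x0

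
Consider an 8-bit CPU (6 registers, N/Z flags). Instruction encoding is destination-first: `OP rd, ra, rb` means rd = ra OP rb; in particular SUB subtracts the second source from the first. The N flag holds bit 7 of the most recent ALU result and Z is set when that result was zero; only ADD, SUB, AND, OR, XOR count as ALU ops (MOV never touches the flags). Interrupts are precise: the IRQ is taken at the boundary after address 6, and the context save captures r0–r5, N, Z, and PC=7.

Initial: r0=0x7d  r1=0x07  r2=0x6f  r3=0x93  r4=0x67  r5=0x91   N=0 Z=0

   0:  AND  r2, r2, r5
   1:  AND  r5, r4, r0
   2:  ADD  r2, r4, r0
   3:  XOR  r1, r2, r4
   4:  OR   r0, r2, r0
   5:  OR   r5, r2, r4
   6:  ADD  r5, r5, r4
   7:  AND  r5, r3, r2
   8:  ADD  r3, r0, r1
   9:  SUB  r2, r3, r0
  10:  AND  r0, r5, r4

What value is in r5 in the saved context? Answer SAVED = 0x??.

SAVED = 0x4e

after  0: r0=0x7d r1=0x07 r2=0x01 r3=0x93 r4=0x67 r5=0x91  N=0 Z=0
after  1: r0=0x7d r1=0x07 r2=0x01 r3=0x93 r4=0x67 r5=0x65  N=0 Z=0
after  2: r0=0x7d r1=0x07 r2=0xe4 r3=0x93 r4=0x67 r5=0x65  N=1 Z=0
after  3: r0=0x7d r1=0x83 r2=0xe4 r3=0x93 r4=0x67 r5=0x65  N=1 Z=0
after  4: r0=0xfd r1=0x83 r2=0xe4 r3=0x93 r4=0x67 r5=0x65  N=1 Z=0
after  5: r0=0xfd r1=0x83 r2=0xe4 r3=0x93 r4=0x67 r5=0xe7  N=1 Z=0
after  6: r0=0xfd r1=0x83 r2=0xe4 r3=0x93 r4=0x67 r5=0x4e  N=0 Z=0
-- IRQ taken; context saved, return-PC = 7 --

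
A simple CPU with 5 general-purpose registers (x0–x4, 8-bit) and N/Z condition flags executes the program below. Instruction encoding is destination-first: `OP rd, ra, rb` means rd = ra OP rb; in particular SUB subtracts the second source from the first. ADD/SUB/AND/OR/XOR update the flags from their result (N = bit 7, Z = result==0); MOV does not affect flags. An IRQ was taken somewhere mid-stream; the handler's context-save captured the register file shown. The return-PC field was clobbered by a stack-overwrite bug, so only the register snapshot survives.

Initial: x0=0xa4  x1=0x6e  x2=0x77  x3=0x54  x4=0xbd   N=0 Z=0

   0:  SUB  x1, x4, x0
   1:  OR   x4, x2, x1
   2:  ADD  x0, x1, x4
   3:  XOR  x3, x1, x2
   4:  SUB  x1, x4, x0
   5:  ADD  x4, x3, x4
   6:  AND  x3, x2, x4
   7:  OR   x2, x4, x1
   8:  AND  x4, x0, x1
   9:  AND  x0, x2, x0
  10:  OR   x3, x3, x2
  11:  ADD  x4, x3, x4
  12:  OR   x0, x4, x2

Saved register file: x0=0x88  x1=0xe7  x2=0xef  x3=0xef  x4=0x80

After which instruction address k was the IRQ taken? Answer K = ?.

K = 10

after  0: x0=0xa4 x1=0x19 x2=0x77 x3=0x54 x4=0xbd  N=0 Z=0
after  1: x0=0xa4 x1=0x19 x2=0x77 x3=0x54 x4=0x7f  N=0 Z=0
after  2: x0=0x98 x1=0x19 x2=0x77 x3=0x54 x4=0x7f  N=1 Z=0
after  3: x0=0x98 x1=0x19 x2=0x77 x3=0x6e x4=0x7f  N=0 Z=0
after  4: x0=0x98 x1=0xe7 x2=0x77 x3=0x6e x4=0x7f  N=1 Z=0
after  5: x0=0x98 x1=0xe7 x2=0x77 x3=0x6e x4=0xed  N=1 Z=0
after  6: x0=0x98 x1=0xe7 x2=0x77 x3=0x65 x4=0xed  N=0 Z=0
after  7: x0=0x98 x1=0xe7 x2=0xef x3=0x65 x4=0xed  N=1 Z=0
after  8: x0=0x98 x1=0xe7 x2=0xef x3=0x65 x4=0x80  N=1 Z=0
after  9: x0=0x88 x1=0xe7 x2=0xef x3=0x65 x4=0x80  N=1 Z=0
after 10: x0=0x88 x1=0xe7 x2=0xef x3=0xef x4=0x80  N=1 Z=0
-- IRQ taken; context saved, return-PC = 11 --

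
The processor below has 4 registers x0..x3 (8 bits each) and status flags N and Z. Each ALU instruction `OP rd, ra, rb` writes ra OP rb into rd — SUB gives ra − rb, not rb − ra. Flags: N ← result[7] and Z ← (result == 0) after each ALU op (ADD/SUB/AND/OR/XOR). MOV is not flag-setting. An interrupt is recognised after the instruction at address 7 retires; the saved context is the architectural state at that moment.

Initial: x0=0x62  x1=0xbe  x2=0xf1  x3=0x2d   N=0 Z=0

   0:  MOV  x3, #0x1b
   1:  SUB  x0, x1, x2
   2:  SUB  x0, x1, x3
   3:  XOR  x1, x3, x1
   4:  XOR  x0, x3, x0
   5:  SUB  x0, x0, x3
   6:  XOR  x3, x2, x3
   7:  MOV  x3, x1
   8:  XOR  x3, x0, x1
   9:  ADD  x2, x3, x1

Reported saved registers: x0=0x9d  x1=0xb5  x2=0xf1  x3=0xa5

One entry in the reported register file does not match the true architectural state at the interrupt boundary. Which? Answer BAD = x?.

after  0: x0=0x62 x1=0xbe x2=0xf1 x3=0x1b  N=0 Z=0
after  1: x0=0xcd x1=0xbe x2=0xf1 x3=0x1b  N=1 Z=0
after  2: x0=0xa3 x1=0xbe x2=0xf1 x3=0x1b  N=1 Z=0
after  3: x0=0xa3 x1=0xa5 x2=0xf1 x3=0x1b  N=1 Z=0
after  4: x0=0xb8 x1=0xa5 x2=0xf1 x3=0x1b  N=1 Z=0
after  5: x0=0x9d x1=0xa5 x2=0xf1 x3=0x1b  N=1 Z=0
after  6: x0=0x9d x1=0xa5 x2=0xf1 x3=0xea  N=1 Z=0
after  7: x0=0x9d x1=0xa5 x2=0xf1 x3=0xa5  N=1 Z=0
-- IRQ taken; context saved, return-PC = 8 --
mismatch: x1: reported 0xb5 vs actual 0xa5

BAD = x1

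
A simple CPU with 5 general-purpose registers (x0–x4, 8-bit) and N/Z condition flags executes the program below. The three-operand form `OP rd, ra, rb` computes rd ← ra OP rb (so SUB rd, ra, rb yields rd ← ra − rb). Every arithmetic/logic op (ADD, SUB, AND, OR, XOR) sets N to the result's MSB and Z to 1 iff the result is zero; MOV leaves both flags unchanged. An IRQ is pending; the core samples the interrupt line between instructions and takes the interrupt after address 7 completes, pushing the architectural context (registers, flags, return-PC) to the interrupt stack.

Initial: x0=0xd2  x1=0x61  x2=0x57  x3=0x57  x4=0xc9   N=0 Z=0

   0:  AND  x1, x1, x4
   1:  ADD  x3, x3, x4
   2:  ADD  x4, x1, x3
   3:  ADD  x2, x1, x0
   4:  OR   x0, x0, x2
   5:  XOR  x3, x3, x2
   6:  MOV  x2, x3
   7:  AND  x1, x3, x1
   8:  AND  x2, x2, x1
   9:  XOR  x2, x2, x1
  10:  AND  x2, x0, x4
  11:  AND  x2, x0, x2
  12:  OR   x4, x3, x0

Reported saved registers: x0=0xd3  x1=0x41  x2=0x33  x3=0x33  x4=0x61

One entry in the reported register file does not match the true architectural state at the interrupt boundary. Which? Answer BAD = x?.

BAD = x1

after  0: x0=0xd2 x1=0x41 x2=0x57 x3=0x57 x4=0xc9  N=0 Z=0
after  1: x0=0xd2 x1=0x41 x2=0x57 x3=0x20 x4=0xc9  N=0 Z=0
after  2: x0=0xd2 x1=0x41 x2=0x57 x3=0x20 x4=0x61  N=0 Z=0
after  3: x0=0xd2 x1=0x41 x2=0x13 x3=0x20 x4=0x61  N=0 Z=0
after  4: x0=0xd3 x1=0x41 x2=0x13 x3=0x20 x4=0x61  N=1 Z=0
after  5: x0=0xd3 x1=0x41 x2=0x13 x3=0x33 x4=0x61  N=0 Z=0
after  6: x0=0xd3 x1=0x41 x2=0x33 x3=0x33 x4=0x61  N=0 Z=0
after  7: x0=0xd3 x1=0x01 x2=0x33 x3=0x33 x4=0x61  N=0 Z=0
-- IRQ taken; context saved, return-PC = 8 --
mismatch: x1: reported 0x41 vs actual 0x01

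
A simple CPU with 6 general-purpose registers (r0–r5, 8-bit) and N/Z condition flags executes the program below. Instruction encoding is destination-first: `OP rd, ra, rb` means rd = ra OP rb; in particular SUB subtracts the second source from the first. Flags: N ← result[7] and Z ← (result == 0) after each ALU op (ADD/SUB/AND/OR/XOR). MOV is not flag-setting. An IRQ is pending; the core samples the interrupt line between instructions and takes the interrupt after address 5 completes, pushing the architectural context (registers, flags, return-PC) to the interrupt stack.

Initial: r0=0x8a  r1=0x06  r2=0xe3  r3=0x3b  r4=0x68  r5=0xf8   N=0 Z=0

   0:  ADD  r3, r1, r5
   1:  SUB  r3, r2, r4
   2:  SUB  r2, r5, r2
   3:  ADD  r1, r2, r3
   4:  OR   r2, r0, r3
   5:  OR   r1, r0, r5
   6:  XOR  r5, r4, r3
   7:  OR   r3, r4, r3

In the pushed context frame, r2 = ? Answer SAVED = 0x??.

after  0: r0=0x8a r1=0x06 r2=0xe3 r3=0xfe r4=0x68 r5=0xf8  N=1 Z=0
after  1: r0=0x8a r1=0x06 r2=0xe3 r3=0x7b r4=0x68 r5=0xf8  N=0 Z=0
after  2: r0=0x8a r1=0x06 r2=0x15 r3=0x7b r4=0x68 r5=0xf8  N=0 Z=0
after  3: r0=0x8a r1=0x90 r2=0x15 r3=0x7b r4=0x68 r5=0xf8  N=1 Z=0
after  4: r0=0x8a r1=0x90 r2=0xfb r3=0x7b r4=0x68 r5=0xf8  N=1 Z=0
after  5: r0=0x8a r1=0xfa r2=0xfb r3=0x7b r4=0x68 r5=0xf8  N=1 Z=0
-- IRQ taken; context saved, return-PC = 6 --

SAVED = 0xfb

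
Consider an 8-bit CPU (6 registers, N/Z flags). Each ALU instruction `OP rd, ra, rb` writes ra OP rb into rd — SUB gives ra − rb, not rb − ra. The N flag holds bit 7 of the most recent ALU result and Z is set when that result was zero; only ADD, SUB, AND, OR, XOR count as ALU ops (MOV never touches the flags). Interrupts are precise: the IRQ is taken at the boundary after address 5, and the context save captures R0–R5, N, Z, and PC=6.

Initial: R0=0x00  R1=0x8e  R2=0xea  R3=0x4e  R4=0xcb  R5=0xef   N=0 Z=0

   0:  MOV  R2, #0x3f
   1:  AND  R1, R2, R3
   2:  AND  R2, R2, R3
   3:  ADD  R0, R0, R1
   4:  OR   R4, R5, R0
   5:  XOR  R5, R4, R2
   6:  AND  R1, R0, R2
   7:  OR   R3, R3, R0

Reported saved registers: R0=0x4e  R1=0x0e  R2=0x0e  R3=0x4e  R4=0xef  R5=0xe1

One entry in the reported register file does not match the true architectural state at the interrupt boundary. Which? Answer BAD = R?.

BAD = R0

after  0: R0=0x00 R1=0x8e R2=0x3f R3=0x4e R4=0xcb R5=0xef  N=0 Z=0
after  1: R0=0x00 R1=0x0e R2=0x3f R3=0x4e R4=0xcb R5=0xef  N=0 Z=0
after  2: R0=0x00 R1=0x0e R2=0x0e R3=0x4e R4=0xcb R5=0xef  N=0 Z=0
after  3: R0=0x0e R1=0x0e R2=0x0e R3=0x4e R4=0xcb R5=0xef  N=0 Z=0
after  4: R0=0x0e R1=0x0e R2=0x0e R3=0x4e R4=0xef R5=0xef  N=1 Z=0
after  5: R0=0x0e R1=0x0e R2=0x0e R3=0x4e R4=0xef R5=0xe1  N=1 Z=0
-- IRQ taken; context saved, return-PC = 6 --
mismatch: R0: reported 0x4e vs actual 0x0e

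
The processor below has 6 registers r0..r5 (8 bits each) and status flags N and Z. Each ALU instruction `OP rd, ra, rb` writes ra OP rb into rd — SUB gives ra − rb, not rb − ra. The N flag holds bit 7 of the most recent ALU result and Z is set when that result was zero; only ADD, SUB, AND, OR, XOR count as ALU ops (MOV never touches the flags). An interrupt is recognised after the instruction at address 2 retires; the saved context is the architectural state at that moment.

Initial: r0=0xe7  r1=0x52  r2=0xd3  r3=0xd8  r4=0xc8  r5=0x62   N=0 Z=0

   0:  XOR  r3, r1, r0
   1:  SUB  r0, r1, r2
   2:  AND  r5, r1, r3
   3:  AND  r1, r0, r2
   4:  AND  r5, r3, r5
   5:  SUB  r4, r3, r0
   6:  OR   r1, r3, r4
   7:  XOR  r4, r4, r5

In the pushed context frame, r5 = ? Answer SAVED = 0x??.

SAVED = 0x10

after  0: r0=0xe7 r1=0x52 r2=0xd3 r3=0xb5 r4=0xc8 r5=0x62  N=1 Z=0
after  1: r0=0x7f r1=0x52 r2=0xd3 r3=0xb5 r4=0xc8 r5=0x62  N=0 Z=0
after  2: r0=0x7f r1=0x52 r2=0xd3 r3=0xb5 r4=0xc8 r5=0x10  N=0 Z=0
-- IRQ taken; context saved, return-PC = 3 --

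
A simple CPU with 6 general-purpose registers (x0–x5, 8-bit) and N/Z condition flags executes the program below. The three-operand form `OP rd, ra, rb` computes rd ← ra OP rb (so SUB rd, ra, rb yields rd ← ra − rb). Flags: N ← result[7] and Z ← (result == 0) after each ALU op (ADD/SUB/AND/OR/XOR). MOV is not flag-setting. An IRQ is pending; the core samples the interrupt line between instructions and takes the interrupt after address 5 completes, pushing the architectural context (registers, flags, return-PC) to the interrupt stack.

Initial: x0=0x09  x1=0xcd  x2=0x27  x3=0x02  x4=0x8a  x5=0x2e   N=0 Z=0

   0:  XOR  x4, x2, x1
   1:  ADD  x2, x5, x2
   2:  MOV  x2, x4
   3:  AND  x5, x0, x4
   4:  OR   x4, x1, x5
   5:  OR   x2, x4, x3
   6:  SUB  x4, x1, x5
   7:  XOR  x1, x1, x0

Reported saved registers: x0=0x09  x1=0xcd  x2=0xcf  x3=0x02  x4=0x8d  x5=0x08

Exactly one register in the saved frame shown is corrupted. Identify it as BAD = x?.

after  0: x0=0x09 x1=0xcd x2=0x27 x3=0x02 x4=0xea x5=0x2e  N=1 Z=0
after  1: x0=0x09 x1=0xcd x2=0x55 x3=0x02 x4=0xea x5=0x2e  N=0 Z=0
after  2: x0=0x09 x1=0xcd x2=0xea x3=0x02 x4=0xea x5=0x2e  N=0 Z=0
after  3: x0=0x09 x1=0xcd x2=0xea x3=0x02 x4=0xea x5=0x08  N=0 Z=0
after  4: x0=0x09 x1=0xcd x2=0xea x3=0x02 x4=0xcd x5=0x08  N=1 Z=0
after  5: x0=0x09 x1=0xcd x2=0xcf x3=0x02 x4=0xcd x5=0x08  N=1 Z=0
-- IRQ taken; context saved, return-PC = 6 --
mismatch: x4: reported 0x8d vs actual 0xcd

BAD = x4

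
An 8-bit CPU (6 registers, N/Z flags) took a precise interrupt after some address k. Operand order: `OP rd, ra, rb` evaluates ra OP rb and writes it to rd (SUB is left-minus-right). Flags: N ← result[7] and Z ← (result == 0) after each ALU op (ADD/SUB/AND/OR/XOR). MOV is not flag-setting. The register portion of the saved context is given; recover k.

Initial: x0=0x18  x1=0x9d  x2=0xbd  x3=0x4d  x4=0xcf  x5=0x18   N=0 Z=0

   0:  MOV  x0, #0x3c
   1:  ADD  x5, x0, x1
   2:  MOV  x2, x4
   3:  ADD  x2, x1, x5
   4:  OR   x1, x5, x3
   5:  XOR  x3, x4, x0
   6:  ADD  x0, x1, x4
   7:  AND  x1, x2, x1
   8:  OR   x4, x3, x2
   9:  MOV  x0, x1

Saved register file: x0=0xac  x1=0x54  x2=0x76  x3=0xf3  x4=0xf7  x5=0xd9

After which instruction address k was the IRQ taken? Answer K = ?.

K = 8

after  0: x0=0x3c x1=0x9d x2=0xbd x3=0x4d x4=0xcf x5=0x18  N=0 Z=0
after  1: x0=0x3c x1=0x9d x2=0xbd x3=0x4d x4=0xcf x5=0xd9  N=1 Z=0
after  2: x0=0x3c x1=0x9d x2=0xcf x3=0x4d x4=0xcf x5=0xd9  N=1 Z=0
after  3: x0=0x3c x1=0x9d x2=0x76 x3=0x4d x4=0xcf x5=0xd9  N=0 Z=0
after  4: x0=0x3c x1=0xdd x2=0x76 x3=0x4d x4=0xcf x5=0xd9  N=1 Z=0
after  5: x0=0x3c x1=0xdd x2=0x76 x3=0xf3 x4=0xcf x5=0xd9  N=1 Z=0
after  6: x0=0xac x1=0xdd x2=0x76 x3=0xf3 x4=0xcf x5=0xd9  N=1 Z=0
after  7: x0=0xac x1=0x54 x2=0x76 x3=0xf3 x4=0xcf x5=0xd9  N=0 Z=0
after  8: x0=0xac x1=0x54 x2=0x76 x3=0xf3 x4=0xf7 x5=0xd9  N=1 Z=0
-- IRQ taken; context saved, return-PC = 9 --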